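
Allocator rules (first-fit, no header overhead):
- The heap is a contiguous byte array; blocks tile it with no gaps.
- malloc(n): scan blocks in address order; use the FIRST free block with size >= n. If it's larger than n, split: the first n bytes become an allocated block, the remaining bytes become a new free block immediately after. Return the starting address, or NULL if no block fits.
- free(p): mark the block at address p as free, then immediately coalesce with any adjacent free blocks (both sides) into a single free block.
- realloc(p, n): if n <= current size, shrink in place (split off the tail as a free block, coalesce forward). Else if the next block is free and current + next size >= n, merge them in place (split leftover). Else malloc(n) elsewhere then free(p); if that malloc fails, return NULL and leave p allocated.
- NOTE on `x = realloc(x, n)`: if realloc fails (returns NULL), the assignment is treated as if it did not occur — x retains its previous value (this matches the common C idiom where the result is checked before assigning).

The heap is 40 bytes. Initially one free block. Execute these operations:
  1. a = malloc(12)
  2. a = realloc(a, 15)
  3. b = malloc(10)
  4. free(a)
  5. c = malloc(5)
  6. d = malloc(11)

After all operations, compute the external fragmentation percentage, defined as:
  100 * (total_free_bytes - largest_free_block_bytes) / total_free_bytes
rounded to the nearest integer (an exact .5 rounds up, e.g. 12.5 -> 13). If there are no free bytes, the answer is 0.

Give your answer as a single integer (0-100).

Answer: 29

Derivation:
Op 1: a = malloc(12) -> a = 0; heap: [0-11 ALLOC][12-39 FREE]
Op 2: a = realloc(a, 15) -> a = 0; heap: [0-14 ALLOC][15-39 FREE]
Op 3: b = malloc(10) -> b = 15; heap: [0-14 ALLOC][15-24 ALLOC][25-39 FREE]
Op 4: free(a) -> (freed a); heap: [0-14 FREE][15-24 ALLOC][25-39 FREE]
Op 5: c = malloc(5) -> c = 0; heap: [0-4 ALLOC][5-14 FREE][15-24 ALLOC][25-39 FREE]
Op 6: d = malloc(11) -> d = 25; heap: [0-4 ALLOC][5-14 FREE][15-24 ALLOC][25-35 ALLOC][36-39 FREE]
Free blocks: [10 4] total_free=14 largest=10 -> 100*(14-10)/14 = 400/14 ≈ 28.571 -> rounds to 29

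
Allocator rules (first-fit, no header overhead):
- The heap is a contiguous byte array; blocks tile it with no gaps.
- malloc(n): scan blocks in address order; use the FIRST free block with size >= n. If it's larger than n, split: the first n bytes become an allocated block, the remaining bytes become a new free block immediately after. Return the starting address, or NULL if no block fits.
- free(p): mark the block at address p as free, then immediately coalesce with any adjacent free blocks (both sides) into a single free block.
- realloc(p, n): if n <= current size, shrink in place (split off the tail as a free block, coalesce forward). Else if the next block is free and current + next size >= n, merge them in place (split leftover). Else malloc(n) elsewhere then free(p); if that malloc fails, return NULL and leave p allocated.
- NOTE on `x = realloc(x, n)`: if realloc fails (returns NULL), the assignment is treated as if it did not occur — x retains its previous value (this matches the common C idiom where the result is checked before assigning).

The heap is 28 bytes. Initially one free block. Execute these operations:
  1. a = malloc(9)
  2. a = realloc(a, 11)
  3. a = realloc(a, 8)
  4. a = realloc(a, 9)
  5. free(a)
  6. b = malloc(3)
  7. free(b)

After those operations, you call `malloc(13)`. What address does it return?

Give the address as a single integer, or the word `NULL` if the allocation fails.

Op 1: a = malloc(9) -> a = 0; heap: [0-8 ALLOC][9-27 FREE]
Op 2: a = realloc(a, 11) -> a = 0; heap: [0-10 ALLOC][11-27 FREE]
Op 3: a = realloc(a, 8) -> a = 0; heap: [0-7 ALLOC][8-27 FREE]
Op 4: a = realloc(a, 9) -> a = 0; heap: [0-8 ALLOC][9-27 FREE]
Op 5: free(a) -> (freed a); heap: [0-27 FREE]
Op 6: b = malloc(3) -> b = 0; heap: [0-2 ALLOC][3-27 FREE]
Op 7: free(b) -> (freed b); heap: [0-27 FREE]
malloc(13): first-fit scan over [0-27 FREE] -> 0

Answer: 0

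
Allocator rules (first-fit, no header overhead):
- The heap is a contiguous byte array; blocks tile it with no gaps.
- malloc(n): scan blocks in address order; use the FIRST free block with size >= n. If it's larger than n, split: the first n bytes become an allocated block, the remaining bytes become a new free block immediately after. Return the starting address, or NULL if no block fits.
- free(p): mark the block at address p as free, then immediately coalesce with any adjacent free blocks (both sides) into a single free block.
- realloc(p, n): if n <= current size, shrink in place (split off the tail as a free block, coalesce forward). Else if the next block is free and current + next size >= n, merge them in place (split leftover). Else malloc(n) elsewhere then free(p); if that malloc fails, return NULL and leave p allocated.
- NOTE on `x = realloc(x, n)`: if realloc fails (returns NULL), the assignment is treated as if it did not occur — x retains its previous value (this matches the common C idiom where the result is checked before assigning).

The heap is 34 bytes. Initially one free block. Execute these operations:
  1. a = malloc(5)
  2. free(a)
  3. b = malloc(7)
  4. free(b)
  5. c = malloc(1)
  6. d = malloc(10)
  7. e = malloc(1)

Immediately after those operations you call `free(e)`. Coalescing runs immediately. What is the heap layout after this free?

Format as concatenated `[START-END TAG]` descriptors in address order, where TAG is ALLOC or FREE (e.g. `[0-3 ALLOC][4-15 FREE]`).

Op 1: a = malloc(5) -> a = 0; heap: [0-4 ALLOC][5-33 FREE]
Op 2: free(a) -> (freed a); heap: [0-33 FREE]
Op 3: b = malloc(7) -> b = 0; heap: [0-6 ALLOC][7-33 FREE]
Op 4: free(b) -> (freed b); heap: [0-33 FREE]
Op 5: c = malloc(1) -> c = 0; heap: [0-0 ALLOC][1-33 FREE]
Op 6: d = malloc(10) -> d = 1; heap: [0-0 ALLOC][1-10 ALLOC][11-33 FREE]
Op 7: e = malloc(1) -> e = 11; heap: [0-0 ALLOC][1-10 ALLOC][11-11 ALLOC][12-33 FREE]
free(e): e = 11 -> block [11-11 ALLOC]; mark free, coalesce with adjacent free neighbors -> [0-0 ALLOC][1-10 ALLOC][11-33 FREE]

Answer: [0-0 ALLOC][1-10 ALLOC][11-33 FREE]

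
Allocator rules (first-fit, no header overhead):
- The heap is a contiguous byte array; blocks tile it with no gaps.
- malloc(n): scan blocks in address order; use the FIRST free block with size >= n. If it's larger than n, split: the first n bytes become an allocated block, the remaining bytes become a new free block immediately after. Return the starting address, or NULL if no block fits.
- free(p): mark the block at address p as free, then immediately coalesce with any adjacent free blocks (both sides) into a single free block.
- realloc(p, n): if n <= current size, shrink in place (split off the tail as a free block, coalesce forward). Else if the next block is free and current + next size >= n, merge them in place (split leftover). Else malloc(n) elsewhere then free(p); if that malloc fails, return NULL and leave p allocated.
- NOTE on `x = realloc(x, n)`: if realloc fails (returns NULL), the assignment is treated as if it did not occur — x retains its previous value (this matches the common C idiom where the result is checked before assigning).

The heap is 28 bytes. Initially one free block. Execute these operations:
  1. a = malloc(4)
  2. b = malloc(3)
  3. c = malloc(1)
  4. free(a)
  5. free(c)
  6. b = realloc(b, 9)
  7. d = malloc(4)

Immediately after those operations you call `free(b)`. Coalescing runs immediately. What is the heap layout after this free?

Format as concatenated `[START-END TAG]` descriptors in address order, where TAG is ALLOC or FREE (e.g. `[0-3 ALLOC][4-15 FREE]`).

Answer: [0-3 ALLOC][4-27 FREE]

Derivation:
Op 1: a = malloc(4) -> a = 0; heap: [0-3 ALLOC][4-27 FREE]
Op 2: b = malloc(3) -> b = 4; heap: [0-3 ALLOC][4-6 ALLOC][7-27 FREE]
Op 3: c = malloc(1) -> c = 7; heap: [0-3 ALLOC][4-6 ALLOC][7-7 ALLOC][8-27 FREE]
Op 4: free(a) -> (freed a); heap: [0-3 FREE][4-6 ALLOC][7-7 ALLOC][8-27 FREE]
Op 5: free(c) -> (freed c); heap: [0-3 FREE][4-6 ALLOC][7-27 FREE]
Op 6: b = realloc(b, 9) -> b = 4; heap: [0-3 FREE][4-12 ALLOC][13-27 FREE]
Op 7: d = malloc(4) -> d = 0; heap: [0-3 ALLOC][4-12 ALLOC][13-27 FREE]
free(b): b = 4 -> block [4-12 ALLOC]; mark free, coalesce with adjacent free neighbors -> [0-3 ALLOC][4-27 FREE]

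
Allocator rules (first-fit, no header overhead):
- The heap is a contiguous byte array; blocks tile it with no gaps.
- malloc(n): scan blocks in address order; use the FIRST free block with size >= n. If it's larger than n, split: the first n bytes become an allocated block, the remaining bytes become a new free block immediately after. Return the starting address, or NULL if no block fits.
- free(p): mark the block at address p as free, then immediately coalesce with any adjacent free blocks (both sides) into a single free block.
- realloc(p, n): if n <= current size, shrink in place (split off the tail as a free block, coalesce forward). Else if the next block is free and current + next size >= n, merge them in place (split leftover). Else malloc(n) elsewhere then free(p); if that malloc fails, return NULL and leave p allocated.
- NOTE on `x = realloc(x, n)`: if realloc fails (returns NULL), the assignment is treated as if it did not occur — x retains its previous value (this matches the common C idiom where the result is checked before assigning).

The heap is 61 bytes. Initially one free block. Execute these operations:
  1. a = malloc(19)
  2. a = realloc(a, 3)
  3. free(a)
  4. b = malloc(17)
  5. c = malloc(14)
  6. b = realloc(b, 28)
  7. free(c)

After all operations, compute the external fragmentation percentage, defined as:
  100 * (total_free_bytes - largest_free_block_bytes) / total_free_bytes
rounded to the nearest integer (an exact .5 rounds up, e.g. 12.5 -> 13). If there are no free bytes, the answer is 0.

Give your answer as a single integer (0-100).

Op 1: a = malloc(19) -> a = 0; heap: [0-18 ALLOC][19-60 FREE]
Op 2: a = realloc(a, 3) -> a = 0; heap: [0-2 ALLOC][3-60 FREE]
Op 3: free(a) -> (freed a); heap: [0-60 FREE]
Op 4: b = malloc(17) -> b = 0; heap: [0-16 ALLOC][17-60 FREE]
Op 5: c = malloc(14) -> c = 17; heap: [0-16 ALLOC][17-30 ALLOC][31-60 FREE]
Op 6: b = realloc(b, 28) -> b = 31; heap: [0-16 FREE][17-30 ALLOC][31-58 ALLOC][59-60 FREE]
Op 7: free(c) -> (freed c); heap: [0-30 FREE][31-58 ALLOC][59-60 FREE]
Free blocks: [31 2] total_free=33 largest=31 -> 100*(33-31)/33 = 200/33 ≈ 6.061 -> rounds to 6

Answer: 6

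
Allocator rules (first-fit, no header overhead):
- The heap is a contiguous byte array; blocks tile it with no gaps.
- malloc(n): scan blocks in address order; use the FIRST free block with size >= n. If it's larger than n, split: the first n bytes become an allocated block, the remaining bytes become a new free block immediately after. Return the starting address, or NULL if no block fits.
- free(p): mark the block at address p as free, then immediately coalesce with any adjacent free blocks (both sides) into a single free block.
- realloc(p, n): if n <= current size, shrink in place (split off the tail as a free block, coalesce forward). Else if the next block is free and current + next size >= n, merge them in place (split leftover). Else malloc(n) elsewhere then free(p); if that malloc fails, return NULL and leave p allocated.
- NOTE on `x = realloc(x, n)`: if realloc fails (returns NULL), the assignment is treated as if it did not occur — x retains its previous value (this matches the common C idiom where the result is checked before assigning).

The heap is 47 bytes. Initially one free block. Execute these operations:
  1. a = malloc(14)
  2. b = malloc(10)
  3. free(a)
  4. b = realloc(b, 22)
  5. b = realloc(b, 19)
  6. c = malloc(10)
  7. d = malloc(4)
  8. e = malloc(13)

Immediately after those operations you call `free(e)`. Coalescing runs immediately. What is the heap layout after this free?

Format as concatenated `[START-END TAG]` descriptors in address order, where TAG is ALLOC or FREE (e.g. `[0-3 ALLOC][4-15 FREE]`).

Answer: [0-9 ALLOC][10-13 ALLOC][14-32 ALLOC][33-46 FREE]

Derivation:
Op 1: a = malloc(14) -> a = 0; heap: [0-13 ALLOC][14-46 FREE]
Op 2: b = malloc(10) -> b = 14; heap: [0-13 ALLOC][14-23 ALLOC][24-46 FREE]
Op 3: free(a) -> (freed a); heap: [0-13 FREE][14-23 ALLOC][24-46 FREE]
Op 4: b = realloc(b, 22) -> b = 14; heap: [0-13 FREE][14-35 ALLOC][36-46 FREE]
Op 5: b = realloc(b, 19) -> b = 14; heap: [0-13 FREE][14-32 ALLOC][33-46 FREE]
Op 6: c = malloc(10) -> c = 0; heap: [0-9 ALLOC][10-13 FREE][14-32 ALLOC][33-46 FREE]
Op 7: d = malloc(4) -> d = 10; heap: [0-9 ALLOC][10-13 ALLOC][14-32 ALLOC][33-46 FREE]
Op 8: e = malloc(13) -> e = 33; heap: [0-9 ALLOC][10-13 ALLOC][14-32 ALLOC][33-45 ALLOC][46-46 FREE]
free(e): e = 33 -> block [33-45 ALLOC]; mark free, coalesce with adjacent free neighbors -> [0-9 ALLOC][10-13 ALLOC][14-32 ALLOC][33-46 FREE]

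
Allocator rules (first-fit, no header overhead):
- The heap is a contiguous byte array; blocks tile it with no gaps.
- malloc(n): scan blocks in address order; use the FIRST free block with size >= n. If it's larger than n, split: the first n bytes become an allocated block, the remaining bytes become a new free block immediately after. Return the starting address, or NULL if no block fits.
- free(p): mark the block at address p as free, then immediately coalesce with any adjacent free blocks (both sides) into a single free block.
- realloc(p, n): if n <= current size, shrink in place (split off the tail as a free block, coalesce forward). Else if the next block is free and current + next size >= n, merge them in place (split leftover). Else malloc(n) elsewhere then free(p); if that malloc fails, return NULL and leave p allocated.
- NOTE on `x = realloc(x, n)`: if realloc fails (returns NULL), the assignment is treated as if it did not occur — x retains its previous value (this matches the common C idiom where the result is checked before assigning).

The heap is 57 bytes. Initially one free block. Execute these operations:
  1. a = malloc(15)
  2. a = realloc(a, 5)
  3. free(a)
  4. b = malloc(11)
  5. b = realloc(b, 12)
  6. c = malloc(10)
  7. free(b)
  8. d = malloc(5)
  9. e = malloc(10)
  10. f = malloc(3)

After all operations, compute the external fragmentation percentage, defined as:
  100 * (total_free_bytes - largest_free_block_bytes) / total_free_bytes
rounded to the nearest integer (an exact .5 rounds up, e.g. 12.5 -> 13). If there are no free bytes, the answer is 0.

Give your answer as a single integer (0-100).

Op 1: a = malloc(15) -> a = 0; heap: [0-14 ALLOC][15-56 FREE]
Op 2: a = realloc(a, 5) -> a = 0; heap: [0-4 ALLOC][5-56 FREE]
Op 3: free(a) -> (freed a); heap: [0-56 FREE]
Op 4: b = malloc(11) -> b = 0; heap: [0-10 ALLOC][11-56 FREE]
Op 5: b = realloc(b, 12) -> b = 0; heap: [0-11 ALLOC][12-56 FREE]
Op 6: c = malloc(10) -> c = 12; heap: [0-11 ALLOC][12-21 ALLOC][22-56 FREE]
Op 7: free(b) -> (freed b); heap: [0-11 FREE][12-21 ALLOC][22-56 FREE]
Op 8: d = malloc(5) -> d = 0; heap: [0-4 ALLOC][5-11 FREE][12-21 ALLOC][22-56 FREE]
Op 9: e = malloc(10) -> e = 22; heap: [0-4 ALLOC][5-11 FREE][12-21 ALLOC][22-31 ALLOC][32-56 FREE]
Op 10: f = malloc(3) -> f = 5; heap: [0-4 ALLOC][5-7 ALLOC][8-11 FREE][12-21 ALLOC][22-31 ALLOC][32-56 FREE]
Free blocks: [4 25] total_free=29 largest=25 -> 100*(29-25)/29 = 400/29 ≈ 13.793 -> rounds to 14

Answer: 14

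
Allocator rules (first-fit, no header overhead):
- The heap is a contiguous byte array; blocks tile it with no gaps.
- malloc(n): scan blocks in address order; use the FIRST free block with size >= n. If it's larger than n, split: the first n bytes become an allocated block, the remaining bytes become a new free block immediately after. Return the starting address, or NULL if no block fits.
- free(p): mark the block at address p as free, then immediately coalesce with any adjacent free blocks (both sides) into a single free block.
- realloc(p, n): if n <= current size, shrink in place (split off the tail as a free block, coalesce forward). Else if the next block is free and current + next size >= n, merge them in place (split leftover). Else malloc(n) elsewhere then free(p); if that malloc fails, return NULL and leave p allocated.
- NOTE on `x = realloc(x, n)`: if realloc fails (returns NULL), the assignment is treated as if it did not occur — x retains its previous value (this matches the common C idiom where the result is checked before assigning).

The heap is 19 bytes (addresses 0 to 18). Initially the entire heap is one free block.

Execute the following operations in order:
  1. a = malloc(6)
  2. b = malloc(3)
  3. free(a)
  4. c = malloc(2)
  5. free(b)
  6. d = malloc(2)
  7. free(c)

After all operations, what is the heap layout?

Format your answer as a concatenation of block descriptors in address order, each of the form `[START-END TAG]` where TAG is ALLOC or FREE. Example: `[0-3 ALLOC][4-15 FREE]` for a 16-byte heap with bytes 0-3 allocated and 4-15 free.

Op 1: a = malloc(6) -> a = 0; heap: [0-5 ALLOC][6-18 FREE]
Op 2: b = malloc(3) -> b = 6; heap: [0-5 ALLOC][6-8 ALLOC][9-18 FREE]
Op 3: free(a) -> (freed a); heap: [0-5 FREE][6-8 ALLOC][9-18 FREE]
Op 4: c = malloc(2) -> c = 0; heap: [0-1 ALLOC][2-5 FREE][6-8 ALLOC][9-18 FREE]
Op 5: free(b) -> (freed b); heap: [0-1 ALLOC][2-18 FREE]
Op 6: d = malloc(2) -> d = 2; heap: [0-1 ALLOC][2-3 ALLOC][4-18 FREE]
Op 7: free(c) -> (freed c); heap: [0-1 FREE][2-3 ALLOC][4-18 FREE]

Answer: [0-1 FREE][2-3 ALLOC][4-18 FREE]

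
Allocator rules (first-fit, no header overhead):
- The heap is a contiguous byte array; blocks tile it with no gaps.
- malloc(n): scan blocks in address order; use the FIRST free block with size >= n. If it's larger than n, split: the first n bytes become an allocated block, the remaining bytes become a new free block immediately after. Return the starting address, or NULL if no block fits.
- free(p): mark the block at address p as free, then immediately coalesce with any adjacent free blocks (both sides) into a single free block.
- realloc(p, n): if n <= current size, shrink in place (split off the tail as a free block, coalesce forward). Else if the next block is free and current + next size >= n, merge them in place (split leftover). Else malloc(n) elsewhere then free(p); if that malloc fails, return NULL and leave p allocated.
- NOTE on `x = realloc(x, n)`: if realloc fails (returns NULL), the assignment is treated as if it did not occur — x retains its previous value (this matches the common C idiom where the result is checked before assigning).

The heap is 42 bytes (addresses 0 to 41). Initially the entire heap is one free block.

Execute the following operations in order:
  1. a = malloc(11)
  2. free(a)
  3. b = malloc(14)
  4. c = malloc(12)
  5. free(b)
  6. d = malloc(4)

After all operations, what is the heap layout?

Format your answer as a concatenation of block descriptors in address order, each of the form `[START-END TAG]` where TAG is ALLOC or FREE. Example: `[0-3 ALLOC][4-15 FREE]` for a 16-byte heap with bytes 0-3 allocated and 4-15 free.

Answer: [0-3 ALLOC][4-13 FREE][14-25 ALLOC][26-41 FREE]

Derivation:
Op 1: a = malloc(11) -> a = 0; heap: [0-10 ALLOC][11-41 FREE]
Op 2: free(a) -> (freed a); heap: [0-41 FREE]
Op 3: b = malloc(14) -> b = 0; heap: [0-13 ALLOC][14-41 FREE]
Op 4: c = malloc(12) -> c = 14; heap: [0-13 ALLOC][14-25 ALLOC][26-41 FREE]
Op 5: free(b) -> (freed b); heap: [0-13 FREE][14-25 ALLOC][26-41 FREE]
Op 6: d = malloc(4) -> d = 0; heap: [0-3 ALLOC][4-13 FREE][14-25 ALLOC][26-41 FREE]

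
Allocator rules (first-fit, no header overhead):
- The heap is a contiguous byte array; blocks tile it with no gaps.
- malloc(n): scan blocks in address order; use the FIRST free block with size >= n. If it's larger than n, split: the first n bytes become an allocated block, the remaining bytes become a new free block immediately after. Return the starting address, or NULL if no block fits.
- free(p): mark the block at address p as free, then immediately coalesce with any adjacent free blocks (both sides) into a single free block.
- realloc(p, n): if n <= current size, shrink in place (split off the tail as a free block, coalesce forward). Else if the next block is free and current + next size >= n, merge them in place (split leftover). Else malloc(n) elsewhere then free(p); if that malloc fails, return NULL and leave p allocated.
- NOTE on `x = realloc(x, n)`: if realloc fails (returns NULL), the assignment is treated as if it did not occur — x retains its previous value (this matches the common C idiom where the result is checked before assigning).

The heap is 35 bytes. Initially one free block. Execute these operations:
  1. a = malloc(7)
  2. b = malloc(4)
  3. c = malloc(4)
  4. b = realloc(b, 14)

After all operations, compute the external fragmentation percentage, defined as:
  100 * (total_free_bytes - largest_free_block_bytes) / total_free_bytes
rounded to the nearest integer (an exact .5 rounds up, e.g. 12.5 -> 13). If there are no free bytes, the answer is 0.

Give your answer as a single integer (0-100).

Answer: 40

Derivation:
Op 1: a = malloc(7) -> a = 0; heap: [0-6 ALLOC][7-34 FREE]
Op 2: b = malloc(4) -> b = 7; heap: [0-6 ALLOC][7-10 ALLOC][11-34 FREE]
Op 3: c = malloc(4) -> c = 11; heap: [0-6 ALLOC][7-10 ALLOC][11-14 ALLOC][15-34 FREE]
Op 4: b = realloc(b, 14) -> b = 15; heap: [0-6 ALLOC][7-10 FREE][11-14 ALLOC][15-28 ALLOC][29-34 FREE]
Free blocks: [4 6] total_free=10 largest=6 -> 100*(10-6)/10 = 400/10 = 40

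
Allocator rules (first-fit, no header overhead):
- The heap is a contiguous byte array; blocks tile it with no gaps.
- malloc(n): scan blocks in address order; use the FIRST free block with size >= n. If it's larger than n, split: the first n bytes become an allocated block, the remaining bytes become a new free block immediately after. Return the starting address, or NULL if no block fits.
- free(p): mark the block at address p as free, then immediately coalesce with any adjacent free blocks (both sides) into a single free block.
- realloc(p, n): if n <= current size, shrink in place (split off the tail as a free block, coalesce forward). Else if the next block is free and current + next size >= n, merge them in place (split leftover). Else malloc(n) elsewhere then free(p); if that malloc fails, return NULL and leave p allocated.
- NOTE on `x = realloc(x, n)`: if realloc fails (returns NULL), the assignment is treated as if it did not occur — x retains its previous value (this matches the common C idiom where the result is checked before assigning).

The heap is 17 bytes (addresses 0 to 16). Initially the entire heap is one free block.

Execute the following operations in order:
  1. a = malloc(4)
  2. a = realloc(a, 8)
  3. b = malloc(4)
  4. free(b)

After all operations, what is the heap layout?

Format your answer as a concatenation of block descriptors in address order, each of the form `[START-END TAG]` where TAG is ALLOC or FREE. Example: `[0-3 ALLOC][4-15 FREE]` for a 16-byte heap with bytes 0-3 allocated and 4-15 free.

Answer: [0-7 ALLOC][8-16 FREE]

Derivation:
Op 1: a = malloc(4) -> a = 0; heap: [0-3 ALLOC][4-16 FREE]
Op 2: a = realloc(a, 8) -> a = 0; heap: [0-7 ALLOC][8-16 FREE]
Op 3: b = malloc(4) -> b = 8; heap: [0-7 ALLOC][8-11 ALLOC][12-16 FREE]
Op 4: free(b) -> (freed b); heap: [0-7 ALLOC][8-16 FREE]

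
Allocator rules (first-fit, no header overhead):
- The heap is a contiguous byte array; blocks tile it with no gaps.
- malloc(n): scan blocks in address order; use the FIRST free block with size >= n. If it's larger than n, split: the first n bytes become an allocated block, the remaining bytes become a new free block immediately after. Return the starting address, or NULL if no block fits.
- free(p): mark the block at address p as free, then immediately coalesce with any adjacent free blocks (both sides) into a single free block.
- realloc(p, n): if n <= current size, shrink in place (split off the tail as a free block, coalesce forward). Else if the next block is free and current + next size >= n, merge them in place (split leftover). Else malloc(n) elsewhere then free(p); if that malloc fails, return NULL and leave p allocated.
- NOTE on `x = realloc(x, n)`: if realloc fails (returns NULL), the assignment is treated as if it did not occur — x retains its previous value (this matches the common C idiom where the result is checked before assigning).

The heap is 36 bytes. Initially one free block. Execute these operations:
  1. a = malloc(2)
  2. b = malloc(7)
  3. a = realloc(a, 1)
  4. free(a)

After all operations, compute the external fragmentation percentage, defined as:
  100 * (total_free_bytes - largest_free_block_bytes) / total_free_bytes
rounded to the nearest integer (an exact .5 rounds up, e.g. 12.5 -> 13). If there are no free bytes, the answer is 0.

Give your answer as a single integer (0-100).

Op 1: a = malloc(2) -> a = 0; heap: [0-1 ALLOC][2-35 FREE]
Op 2: b = malloc(7) -> b = 2; heap: [0-1 ALLOC][2-8 ALLOC][9-35 FREE]
Op 3: a = realloc(a, 1) -> a = 0; heap: [0-0 ALLOC][1-1 FREE][2-8 ALLOC][9-35 FREE]
Op 4: free(a) -> (freed a); heap: [0-1 FREE][2-8 ALLOC][9-35 FREE]
Free blocks: [2 27] total_free=29 largest=27 -> 100*(29-27)/29 = 200/29 ≈ 6.897 -> rounds to 7

Answer: 7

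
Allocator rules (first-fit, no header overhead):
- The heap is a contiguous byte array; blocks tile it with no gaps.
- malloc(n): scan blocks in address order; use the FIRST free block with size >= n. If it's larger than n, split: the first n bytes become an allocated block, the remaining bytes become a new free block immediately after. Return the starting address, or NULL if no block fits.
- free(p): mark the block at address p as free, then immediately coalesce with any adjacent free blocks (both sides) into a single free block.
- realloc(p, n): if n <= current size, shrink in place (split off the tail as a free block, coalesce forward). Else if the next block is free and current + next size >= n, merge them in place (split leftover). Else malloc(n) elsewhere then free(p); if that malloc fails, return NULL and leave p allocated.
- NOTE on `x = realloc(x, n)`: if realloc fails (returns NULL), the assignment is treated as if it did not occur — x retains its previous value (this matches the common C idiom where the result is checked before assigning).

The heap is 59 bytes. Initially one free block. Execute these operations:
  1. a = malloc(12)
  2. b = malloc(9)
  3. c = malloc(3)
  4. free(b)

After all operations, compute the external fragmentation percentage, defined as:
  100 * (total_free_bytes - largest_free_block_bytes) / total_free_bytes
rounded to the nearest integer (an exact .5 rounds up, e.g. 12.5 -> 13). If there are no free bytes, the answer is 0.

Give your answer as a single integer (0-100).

Op 1: a = malloc(12) -> a = 0; heap: [0-11 ALLOC][12-58 FREE]
Op 2: b = malloc(9) -> b = 12; heap: [0-11 ALLOC][12-20 ALLOC][21-58 FREE]
Op 3: c = malloc(3) -> c = 21; heap: [0-11 ALLOC][12-20 ALLOC][21-23 ALLOC][24-58 FREE]
Op 4: free(b) -> (freed b); heap: [0-11 ALLOC][12-20 FREE][21-23 ALLOC][24-58 FREE]
Free blocks: [9 35] total_free=44 largest=35 -> 100*(44-35)/44 = 900/44 ≈ 20.455 -> rounds to 20

Answer: 20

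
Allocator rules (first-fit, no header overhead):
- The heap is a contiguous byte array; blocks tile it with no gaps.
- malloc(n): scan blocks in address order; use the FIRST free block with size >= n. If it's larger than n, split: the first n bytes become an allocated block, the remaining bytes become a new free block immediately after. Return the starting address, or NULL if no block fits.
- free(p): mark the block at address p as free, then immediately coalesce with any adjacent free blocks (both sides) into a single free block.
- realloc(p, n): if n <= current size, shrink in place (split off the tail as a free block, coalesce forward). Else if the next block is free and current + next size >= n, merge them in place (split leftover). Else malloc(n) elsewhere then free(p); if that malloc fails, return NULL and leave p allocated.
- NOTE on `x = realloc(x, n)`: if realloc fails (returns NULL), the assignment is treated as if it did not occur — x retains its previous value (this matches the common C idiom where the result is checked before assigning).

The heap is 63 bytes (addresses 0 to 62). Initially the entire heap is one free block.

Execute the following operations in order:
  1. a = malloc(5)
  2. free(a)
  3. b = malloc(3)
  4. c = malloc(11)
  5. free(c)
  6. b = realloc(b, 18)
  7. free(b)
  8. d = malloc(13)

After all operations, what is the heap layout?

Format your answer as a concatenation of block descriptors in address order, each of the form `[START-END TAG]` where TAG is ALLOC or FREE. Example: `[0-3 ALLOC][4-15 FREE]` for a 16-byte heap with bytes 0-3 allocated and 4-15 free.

Op 1: a = malloc(5) -> a = 0; heap: [0-4 ALLOC][5-62 FREE]
Op 2: free(a) -> (freed a); heap: [0-62 FREE]
Op 3: b = malloc(3) -> b = 0; heap: [0-2 ALLOC][3-62 FREE]
Op 4: c = malloc(11) -> c = 3; heap: [0-2 ALLOC][3-13 ALLOC][14-62 FREE]
Op 5: free(c) -> (freed c); heap: [0-2 ALLOC][3-62 FREE]
Op 6: b = realloc(b, 18) -> b = 0; heap: [0-17 ALLOC][18-62 FREE]
Op 7: free(b) -> (freed b); heap: [0-62 FREE]
Op 8: d = malloc(13) -> d = 0; heap: [0-12 ALLOC][13-62 FREE]

Answer: [0-12 ALLOC][13-62 FREE]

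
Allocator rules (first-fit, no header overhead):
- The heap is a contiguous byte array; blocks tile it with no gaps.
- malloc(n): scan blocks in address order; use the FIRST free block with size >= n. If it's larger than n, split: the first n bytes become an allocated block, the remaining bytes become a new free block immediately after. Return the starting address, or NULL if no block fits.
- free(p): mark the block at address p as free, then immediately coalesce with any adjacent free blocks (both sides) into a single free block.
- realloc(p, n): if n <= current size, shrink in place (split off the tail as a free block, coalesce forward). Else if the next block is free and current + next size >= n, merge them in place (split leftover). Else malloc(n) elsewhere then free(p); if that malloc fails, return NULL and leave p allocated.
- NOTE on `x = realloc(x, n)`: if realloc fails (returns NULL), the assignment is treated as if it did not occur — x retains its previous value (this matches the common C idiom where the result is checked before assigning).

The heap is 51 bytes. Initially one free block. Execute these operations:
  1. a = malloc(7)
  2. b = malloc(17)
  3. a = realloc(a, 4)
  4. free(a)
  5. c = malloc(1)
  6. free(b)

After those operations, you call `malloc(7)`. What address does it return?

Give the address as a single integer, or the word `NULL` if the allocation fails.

Op 1: a = malloc(7) -> a = 0; heap: [0-6 ALLOC][7-50 FREE]
Op 2: b = malloc(17) -> b = 7; heap: [0-6 ALLOC][7-23 ALLOC][24-50 FREE]
Op 3: a = realloc(a, 4) -> a = 0; heap: [0-3 ALLOC][4-6 FREE][7-23 ALLOC][24-50 FREE]
Op 4: free(a) -> (freed a); heap: [0-6 FREE][7-23 ALLOC][24-50 FREE]
Op 5: c = malloc(1) -> c = 0; heap: [0-0 ALLOC][1-6 FREE][7-23 ALLOC][24-50 FREE]
Op 6: free(b) -> (freed b); heap: [0-0 ALLOC][1-50 FREE]
malloc(7): first-fit scan over [0-0 ALLOC][1-50 FREE] -> 1

Answer: 1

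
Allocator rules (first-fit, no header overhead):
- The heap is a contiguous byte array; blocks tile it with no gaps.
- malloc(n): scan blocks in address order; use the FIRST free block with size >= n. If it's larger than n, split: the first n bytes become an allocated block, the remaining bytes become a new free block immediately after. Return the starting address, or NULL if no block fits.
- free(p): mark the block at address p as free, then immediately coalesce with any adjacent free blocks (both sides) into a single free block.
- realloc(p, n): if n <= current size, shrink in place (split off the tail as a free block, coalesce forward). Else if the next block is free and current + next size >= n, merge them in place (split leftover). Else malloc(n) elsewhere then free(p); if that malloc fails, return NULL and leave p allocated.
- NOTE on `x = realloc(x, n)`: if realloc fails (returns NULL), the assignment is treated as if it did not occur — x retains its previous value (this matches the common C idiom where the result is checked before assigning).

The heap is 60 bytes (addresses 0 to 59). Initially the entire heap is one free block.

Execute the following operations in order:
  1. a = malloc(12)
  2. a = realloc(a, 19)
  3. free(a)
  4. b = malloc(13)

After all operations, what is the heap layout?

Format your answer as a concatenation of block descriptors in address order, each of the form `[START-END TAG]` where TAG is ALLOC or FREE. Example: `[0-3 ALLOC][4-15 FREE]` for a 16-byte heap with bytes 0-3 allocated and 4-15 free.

Answer: [0-12 ALLOC][13-59 FREE]

Derivation:
Op 1: a = malloc(12) -> a = 0; heap: [0-11 ALLOC][12-59 FREE]
Op 2: a = realloc(a, 19) -> a = 0; heap: [0-18 ALLOC][19-59 FREE]
Op 3: free(a) -> (freed a); heap: [0-59 FREE]
Op 4: b = malloc(13) -> b = 0; heap: [0-12 ALLOC][13-59 FREE]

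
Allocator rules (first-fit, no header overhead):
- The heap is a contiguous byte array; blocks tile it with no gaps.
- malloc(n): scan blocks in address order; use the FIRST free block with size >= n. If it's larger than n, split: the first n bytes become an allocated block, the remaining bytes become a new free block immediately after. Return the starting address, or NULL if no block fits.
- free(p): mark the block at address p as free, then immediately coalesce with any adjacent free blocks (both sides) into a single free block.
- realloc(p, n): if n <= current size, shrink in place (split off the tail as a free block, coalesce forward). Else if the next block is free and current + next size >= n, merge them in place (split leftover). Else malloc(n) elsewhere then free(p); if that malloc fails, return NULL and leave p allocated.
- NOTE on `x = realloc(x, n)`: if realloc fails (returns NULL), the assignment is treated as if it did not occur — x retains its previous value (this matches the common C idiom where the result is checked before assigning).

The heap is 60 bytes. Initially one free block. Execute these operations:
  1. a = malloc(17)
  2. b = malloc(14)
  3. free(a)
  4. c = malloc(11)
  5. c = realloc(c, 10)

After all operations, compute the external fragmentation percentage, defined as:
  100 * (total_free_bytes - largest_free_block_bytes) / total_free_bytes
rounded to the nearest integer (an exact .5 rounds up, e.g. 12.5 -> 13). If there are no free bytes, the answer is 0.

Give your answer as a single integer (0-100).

Op 1: a = malloc(17) -> a = 0; heap: [0-16 ALLOC][17-59 FREE]
Op 2: b = malloc(14) -> b = 17; heap: [0-16 ALLOC][17-30 ALLOC][31-59 FREE]
Op 3: free(a) -> (freed a); heap: [0-16 FREE][17-30 ALLOC][31-59 FREE]
Op 4: c = malloc(11) -> c = 0; heap: [0-10 ALLOC][11-16 FREE][17-30 ALLOC][31-59 FREE]
Op 5: c = realloc(c, 10) -> c = 0; heap: [0-9 ALLOC][10-16 FREE][17-30 ALLOC][31-59 FREE]
Free blocks: [7 29] total_free=36 largest=29 -> 100*(36-29)/36 = 700/36 ≈ 19.444 -> rounds to 19

Answer: 19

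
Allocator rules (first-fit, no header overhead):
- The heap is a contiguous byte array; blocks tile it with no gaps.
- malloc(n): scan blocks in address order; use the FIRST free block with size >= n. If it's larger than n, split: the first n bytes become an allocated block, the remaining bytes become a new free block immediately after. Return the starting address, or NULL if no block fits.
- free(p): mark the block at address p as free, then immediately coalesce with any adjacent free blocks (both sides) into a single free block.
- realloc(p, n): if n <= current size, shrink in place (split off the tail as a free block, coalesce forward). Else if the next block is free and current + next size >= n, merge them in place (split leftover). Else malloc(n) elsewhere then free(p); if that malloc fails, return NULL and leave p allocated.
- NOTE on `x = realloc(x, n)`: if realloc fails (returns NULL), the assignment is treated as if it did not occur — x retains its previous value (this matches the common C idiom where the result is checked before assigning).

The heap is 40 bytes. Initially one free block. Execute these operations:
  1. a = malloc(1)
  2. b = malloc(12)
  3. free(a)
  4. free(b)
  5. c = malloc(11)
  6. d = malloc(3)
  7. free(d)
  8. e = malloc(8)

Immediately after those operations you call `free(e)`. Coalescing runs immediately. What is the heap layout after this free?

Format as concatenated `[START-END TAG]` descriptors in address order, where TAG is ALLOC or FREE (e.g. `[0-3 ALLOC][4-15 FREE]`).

Op 1: a = malloc(1) -> a = 0; heap: [0-0 ALLOC][1-39 FREE]
Op 2: b = malloc(12) -> b = 1; heap: [0-0 ALLOC][1-12 ALLOC][13-39 FREE]
Op 3: free(a) -> (freed a); heap: [0-0 FREE][1-12 ALLOC][13-39 FREE]
Op 4: free(b) -> (freed b); heap: [0-39 FREE]
Op 5: c = malloc(11) -> c = 0; heap: [0-10 ALLOC][11-39 FREE]
Op 6: d = malloc(3) -> d = 11; heap: [0-10 ALLOC][11-13 ALLOC][14-39 FREE]
Op 7: free(d) -> (freed d); heap: [0-10 ALLOC][11-39 FREE]
Op 8: e = malloc(8) -> e = 11; heap: [0-10 ALLOC][11-18 ALLOC][19-39 FREE]
free(e): e = 11 -> block [11-18 ALLOC]; mark free, coalesce with adjacent free neighbors -> [0-10 ALLOC][11-39 FREE]

Answer: [0-10 ALLOC][11-39 FREE]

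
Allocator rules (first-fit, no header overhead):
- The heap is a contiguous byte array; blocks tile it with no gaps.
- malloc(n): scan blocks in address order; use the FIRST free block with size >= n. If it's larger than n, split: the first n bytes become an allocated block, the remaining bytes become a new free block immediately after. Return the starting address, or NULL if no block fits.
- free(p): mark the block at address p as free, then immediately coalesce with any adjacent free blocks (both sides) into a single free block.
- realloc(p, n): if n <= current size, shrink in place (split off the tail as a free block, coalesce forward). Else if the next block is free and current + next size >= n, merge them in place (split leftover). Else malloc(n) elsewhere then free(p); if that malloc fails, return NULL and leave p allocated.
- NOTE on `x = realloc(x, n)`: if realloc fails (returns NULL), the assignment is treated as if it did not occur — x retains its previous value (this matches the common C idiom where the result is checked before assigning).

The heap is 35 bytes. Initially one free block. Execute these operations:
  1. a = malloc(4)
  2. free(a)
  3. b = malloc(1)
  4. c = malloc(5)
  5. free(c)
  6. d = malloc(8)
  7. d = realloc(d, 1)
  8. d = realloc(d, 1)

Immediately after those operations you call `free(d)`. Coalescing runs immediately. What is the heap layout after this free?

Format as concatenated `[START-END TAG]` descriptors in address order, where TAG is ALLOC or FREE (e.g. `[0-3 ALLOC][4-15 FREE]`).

Op 1: a = malloc(4) -> a = 0; heap: [0-3 ALLOC][4-34 FREE]
Op 2: free(a) -> (freed a); heap: [0-34 FREE]
Op 3: b = malloc(1) -> b = 0; heap: [0-0 ALLOC][1-34 FREE]
Op 4: c = malloc(5) -> c = 1; heap: [0-0 ALLOC][1-5 ALLOC][6-34 FREE]
Op 5: free(c) -> (freed c); heap: [0-0 ALLOC][1-34 FREE]
Op 6: d = malloc(8) -> d = 1; heap: [0-0 ALLOC][1-8 ALLOC][9-34 FREE]
Op 7: d = realloc(d, 1) -> d = 1; heap: [0-0 ALLOC][1-1 ALLOC][2-34 FREE]
Op 8: d = realloc(d, 1) -> d = 1; heap: [0-0 ALLOC][1-1 ALLOC][2-34 FREE]
free(d): d = 1 -> block [1-1 ALLOC]; mark free, coalesce with adjacent free neighbors -> [0-0 ALLOC][1-34 FREE]

Answer: [0-0 ALLOC][1-34 FREE]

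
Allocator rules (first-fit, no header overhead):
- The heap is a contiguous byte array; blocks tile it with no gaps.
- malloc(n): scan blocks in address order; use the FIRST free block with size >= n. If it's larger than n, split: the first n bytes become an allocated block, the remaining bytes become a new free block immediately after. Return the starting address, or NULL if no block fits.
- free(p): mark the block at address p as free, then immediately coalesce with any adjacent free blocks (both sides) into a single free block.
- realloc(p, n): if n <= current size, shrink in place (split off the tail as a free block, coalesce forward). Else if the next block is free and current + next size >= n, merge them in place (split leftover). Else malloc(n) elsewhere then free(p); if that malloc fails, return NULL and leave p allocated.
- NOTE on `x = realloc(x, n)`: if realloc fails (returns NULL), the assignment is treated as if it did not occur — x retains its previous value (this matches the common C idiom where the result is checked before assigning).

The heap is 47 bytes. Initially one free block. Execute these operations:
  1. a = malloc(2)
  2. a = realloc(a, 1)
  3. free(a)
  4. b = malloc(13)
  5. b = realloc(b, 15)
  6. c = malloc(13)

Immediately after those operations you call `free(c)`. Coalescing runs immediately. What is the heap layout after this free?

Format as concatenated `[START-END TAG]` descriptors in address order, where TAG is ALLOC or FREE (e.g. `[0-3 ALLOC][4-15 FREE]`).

Answer: [0-14 ALLOC][15-46 FREE]

Derivation:
Op 1: a = malloc(2) -> a = 0; heap: [0-1 ALLOC][2-46 FREE]
Op 2: a = realloc(a, 1) -> a = 0; heap: [0-0 ALLOC][1-46 FREE]
Op 3: free(a) -> (freed a); heap: [0-46 FREE]
Op 4: b = malloc(13) -> b = 0; heap: [0-12 ALLOC][13-46 FREE]
Op 5: b = realloc(b, 15) -> b = 0; heap: [0-14 ALLOC][15-46 FREE]
Op 6: c = malloc(13) -> c = 15; heap: [0-14 ALLOC][15-27 ALLOC][28-46 FREE]
free(c): c = 15 -> block [15-27 ALLOC]; mark free, coalesce with adjacent free neighbors -> [0-14 ALLOC][15-46 FREE]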